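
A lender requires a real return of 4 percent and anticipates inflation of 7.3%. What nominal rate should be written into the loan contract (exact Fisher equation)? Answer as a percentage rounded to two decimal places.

(1 + i) = (1 + r)(1 + π) = 1.04000 × 1.07300 = 1.11592
i = 1.11592 − 1, so the required nominal rate is 11.59%.

11.59%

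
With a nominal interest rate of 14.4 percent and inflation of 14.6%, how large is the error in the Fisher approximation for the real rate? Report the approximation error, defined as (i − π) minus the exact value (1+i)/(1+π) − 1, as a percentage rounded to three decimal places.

-0.025%

Approximate: r ≈ 14.400% − 14.600% = -0.2000%
Exact: (1 + 0.1440)/(1 + 0.1460) − 1 = -0.17452%
Error = -0.2000% − (-0.17452%) = -0.02548% → -0.025%.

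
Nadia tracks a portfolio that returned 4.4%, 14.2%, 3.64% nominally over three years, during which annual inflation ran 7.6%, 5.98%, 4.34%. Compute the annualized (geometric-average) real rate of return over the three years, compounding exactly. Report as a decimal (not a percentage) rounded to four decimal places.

Nominal growth factor = 1.0440 × 1.1420 × 1.0364 = 1.23564583
Price-level growth factor = 1.0760 × 1.0598 × 1.0434 = 1.18983576
Real growth factor = 1.23564583 / 1.18983576 = 1.03850116
Annualized real rate = 1.03850116^(1/3) − 1 = 1.2672% → 0.0127.

0.0127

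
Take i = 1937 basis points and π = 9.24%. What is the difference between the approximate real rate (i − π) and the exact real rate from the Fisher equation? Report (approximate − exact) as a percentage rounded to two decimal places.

0.86%

Approximate: r ≈ 19.370% − 9.240% = 10.1300%
Exact: (1 + 0.1937)/(1 + 0.0924) − 1 = 9.2732%
Error = 10.1300% − 9.2732% = 0.8568% → 0.86%.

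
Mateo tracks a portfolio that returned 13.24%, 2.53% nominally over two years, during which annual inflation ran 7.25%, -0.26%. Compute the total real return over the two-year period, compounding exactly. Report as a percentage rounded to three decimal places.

Nominal growth factor = 1.1324 × 1.0253 = 1.161050
Price-level growth factor = 1.0725 × 0.9974 = 1.069712
Real growth factor = 1.161050 / 1.069712 = 1.085386
Total real return = 1.085386 − 1 → 8.539%.

8.539%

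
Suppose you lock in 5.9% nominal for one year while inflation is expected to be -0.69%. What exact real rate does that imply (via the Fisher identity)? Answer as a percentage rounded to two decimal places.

By the Fisher identity, 1 + r = (1 + i)/(1 + π).
1 + r = 1.05900 / 0.99310 = 1.066358
r = 1.066358 − 1 = 6.6358%, i.e. 6.64%.

6.64%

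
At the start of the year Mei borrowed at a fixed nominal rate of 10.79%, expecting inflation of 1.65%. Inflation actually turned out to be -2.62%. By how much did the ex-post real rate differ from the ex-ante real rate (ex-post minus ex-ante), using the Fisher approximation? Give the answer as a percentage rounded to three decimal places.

4.270%

Ex-ante: 10.79% − 1.65% = 9.140%
Ex-post: 10.79% − (-2.62%) = 13.410%
Difference (ex-post − ex-ante) = 4.2700% → 4.270%.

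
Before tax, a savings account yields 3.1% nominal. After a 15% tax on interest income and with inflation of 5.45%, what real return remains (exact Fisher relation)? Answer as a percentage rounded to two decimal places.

After-tax nominal return = 3.1% × (1 − 0.15) = 2.6350%.
1 + r = 1.02635 / 1.05450 = 0.973305
After-tax real rate = 0.973305 − 1 → -2.67%.

-2.67%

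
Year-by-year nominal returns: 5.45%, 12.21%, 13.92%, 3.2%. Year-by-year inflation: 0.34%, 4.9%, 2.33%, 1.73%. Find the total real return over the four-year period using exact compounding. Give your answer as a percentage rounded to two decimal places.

Nominal growth factor = 1.0545 × 1.1221 × 1.1392 × 1.0320 = 1.391098
Price-level growth factor = 1.0034 × 1.0490 × 1.0233 × 1.0173 = 1.095725
Real growth factor = 1.391098 / 1.095725 = 1.269569
Total real return = 1.269569 − 1 → 26.96%.

26.96%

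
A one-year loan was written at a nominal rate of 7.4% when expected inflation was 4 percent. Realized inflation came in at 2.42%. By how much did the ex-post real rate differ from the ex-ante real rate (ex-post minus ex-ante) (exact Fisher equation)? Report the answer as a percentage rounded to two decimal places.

1.59%

Ex-ante: (1 + 0.0740)/(1 + 0.0400) − 1 = 3.2692%
Ex-post: (1 + 0.0740)/(1 + 0.0242) − 1 = 4.8623%
Difference (ex-post − ex-ante) = 1.5931% → 1.59%.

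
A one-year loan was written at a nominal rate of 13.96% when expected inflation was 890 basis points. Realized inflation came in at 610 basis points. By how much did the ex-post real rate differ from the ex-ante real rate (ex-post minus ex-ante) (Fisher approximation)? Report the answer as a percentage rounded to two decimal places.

Ex-ante: 13.96% − 8.9% = 5.060%
Ex-post: 13.96% − 6.1% = 7.860%
Difference (ex-post − ex-ante) = 2.8000% → 2.80%.

2.80%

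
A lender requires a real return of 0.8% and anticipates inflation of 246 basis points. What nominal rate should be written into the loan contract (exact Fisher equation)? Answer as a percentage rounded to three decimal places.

(1 + i) = (1 + r)(1 + π) = 1.00800 × 1.02460 = 1.0327968
i = 1.0327968 − 1, so the required nominal rate is 3.280%.

3.280%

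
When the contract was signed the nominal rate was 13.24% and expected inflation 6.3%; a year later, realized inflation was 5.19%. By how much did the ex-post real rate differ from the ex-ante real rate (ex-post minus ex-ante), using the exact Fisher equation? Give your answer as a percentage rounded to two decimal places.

1.12%

Ex-ante: (1 + 0.1324)/(1 + 0.0630) − 1 = 6.5287%
Ex-post: (1 + 0.1324)/(1 + 0.0519) − 1 = 7.6528%
Difference (ex-post − ex-ante) = 1.1241% → 1.12%.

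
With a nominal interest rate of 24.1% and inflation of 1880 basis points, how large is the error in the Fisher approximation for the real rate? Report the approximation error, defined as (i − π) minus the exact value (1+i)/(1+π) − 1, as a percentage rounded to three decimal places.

Approximate: r ≈ 24.100% − 18.800% = 5.3000%
Exact: (1 + 0.2410)/(1 + 0.1880) − 1 = 4.4613%
Error = 5.3000% − 4.4613% = 0.8387% → 0.839%.

0.839%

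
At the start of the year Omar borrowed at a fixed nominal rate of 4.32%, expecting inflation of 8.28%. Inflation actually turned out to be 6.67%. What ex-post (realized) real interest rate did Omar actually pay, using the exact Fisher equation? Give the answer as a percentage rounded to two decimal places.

Ex-post: (1 + 0.0432)/(1 + 0.0667) − 1 = -2.2031%
So the realized real rate is -2.20%.

-2.20%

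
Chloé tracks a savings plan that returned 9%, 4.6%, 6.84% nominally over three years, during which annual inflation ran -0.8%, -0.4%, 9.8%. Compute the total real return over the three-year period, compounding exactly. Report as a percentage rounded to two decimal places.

Compound the nominal returns: 1.0900 × 1.0460 × 1.0684 = 1.218126.
Compound inflation: 0.9920 × 0.9960 × 1.0980 = 1.084859.
Deflate: 1.218126 / 1.084859 = 1.122842.
Total real return = 1.122842 − 1 → 12.28%.

12.28%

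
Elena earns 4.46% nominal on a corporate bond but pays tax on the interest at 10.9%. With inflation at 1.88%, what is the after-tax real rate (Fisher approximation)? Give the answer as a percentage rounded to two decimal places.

After-tax nominal return = 4.46% × (1 − 0.109) = 3.97386%.
r ≈ 3.97386% − 1.88% → 2.09%.

2.09%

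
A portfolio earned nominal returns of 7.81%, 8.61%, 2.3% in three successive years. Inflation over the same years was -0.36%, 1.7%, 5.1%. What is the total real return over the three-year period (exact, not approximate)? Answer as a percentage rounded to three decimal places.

12.473%

Compound the nominal returns: 1.0781 × 1.0861 × 1.0230 = 1.197856.
Compound inflation: 0.9964 × 1.0170 × 1.0510 = 1.065019.
Deflate: 1.197856 / 1.065019 = 1.124727.
Total real return = 1.124727 − 1 → 12.473%.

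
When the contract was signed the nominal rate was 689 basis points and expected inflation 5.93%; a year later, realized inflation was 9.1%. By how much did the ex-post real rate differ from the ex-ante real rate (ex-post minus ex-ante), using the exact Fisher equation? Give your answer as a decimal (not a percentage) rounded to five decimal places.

Ex-ante: (1 + 0.0689)/(1 + 0.0593) − 1 = 0.9063%
Ex-post: (1 + 0.0689)/(1 + 0.0910) − 1 = -2.0257%
Difference (ex-post − ex-ante) = -2.9319% → -0.02932.

-0.02932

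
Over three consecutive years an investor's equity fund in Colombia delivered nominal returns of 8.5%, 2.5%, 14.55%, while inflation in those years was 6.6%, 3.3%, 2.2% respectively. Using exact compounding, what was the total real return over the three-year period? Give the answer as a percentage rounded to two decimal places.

Compound the nominal returns: 1.0850 × 1.0250 × 1.1455 = 1.273939.
Compound inflation: 1.0660 × 1.0330 × 1.0220 = 1.125404.
Deflate: 1.273939 / 1.125404 = 1.131984.
Total real return = 1.131984 − 1 → 13.20%.

13.20%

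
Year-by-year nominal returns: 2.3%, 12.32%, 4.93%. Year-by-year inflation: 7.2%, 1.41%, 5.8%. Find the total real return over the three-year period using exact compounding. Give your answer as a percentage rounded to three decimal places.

4.827%

Nominal growth factor = 1.0230 × 1.1232 × 1.0493 = 1.2056810
Price-level growth factor = 1.0720 × 1.0141 × 1.0580 = 1.1501679
Real growth factor = 1.2056810 / 1.1501679 = 1.0482652
Total real return = 1.0482652 − 1 → 4.827%.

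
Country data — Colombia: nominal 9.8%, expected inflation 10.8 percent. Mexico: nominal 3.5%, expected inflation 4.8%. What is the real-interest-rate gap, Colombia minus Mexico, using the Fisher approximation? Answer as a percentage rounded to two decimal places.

0.30%

Colombia: 9.8% − 10.8% = -1.000%
Mexico: 3.5% − 4.8% = -1.300%
Differential = 0.300% → 0.30%.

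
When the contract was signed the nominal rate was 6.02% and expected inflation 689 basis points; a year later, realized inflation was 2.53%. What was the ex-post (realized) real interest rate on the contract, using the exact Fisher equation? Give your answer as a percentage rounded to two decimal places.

Ex-post: (1 + 0.0602)/(1 + 0.0253) − 1 = 3.4039%
So the realized real rate is 3.40%.

3.40%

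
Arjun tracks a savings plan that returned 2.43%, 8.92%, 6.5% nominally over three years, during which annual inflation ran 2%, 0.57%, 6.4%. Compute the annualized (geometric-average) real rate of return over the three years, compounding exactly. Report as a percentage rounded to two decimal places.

Compound the nominal returns: 1.0243 × 1.0892 × 1.0650 = 1.18818595.
Compound inflation: 1.0200 × 1.0057 × 1.0640 = 1.09146610.
Deflate: 1.18818595 / 1.09146610 = 1.08861462.
Annualized real rate = 1.08861462^(1/3) − 1 = 2.8706% → 2.87%.

2.87%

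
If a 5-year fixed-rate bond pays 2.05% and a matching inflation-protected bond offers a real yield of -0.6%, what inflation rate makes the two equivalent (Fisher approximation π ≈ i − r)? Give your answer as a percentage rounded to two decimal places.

π ≈ i − r = 2.05% − (-0.6%) → 2.65%.

2.65%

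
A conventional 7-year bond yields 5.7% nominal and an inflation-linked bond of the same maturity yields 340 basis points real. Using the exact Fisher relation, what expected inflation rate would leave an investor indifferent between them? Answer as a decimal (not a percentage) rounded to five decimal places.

0.02224

(1 + π) = (1 + i)/(1 + r) = 1.05700 / 1.03400 = 1.022244
Break-even inflation = 1.022244 − 1 → 0.02224.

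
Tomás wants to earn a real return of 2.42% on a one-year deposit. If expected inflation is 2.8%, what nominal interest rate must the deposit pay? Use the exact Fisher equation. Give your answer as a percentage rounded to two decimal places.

5.29%

(1 + i) = (1 + r)(1 + π) = 1.02420 × 1.02800 = 1.0528776
i = 1.0528776 − 1, so the required nominal rate is 5.29%.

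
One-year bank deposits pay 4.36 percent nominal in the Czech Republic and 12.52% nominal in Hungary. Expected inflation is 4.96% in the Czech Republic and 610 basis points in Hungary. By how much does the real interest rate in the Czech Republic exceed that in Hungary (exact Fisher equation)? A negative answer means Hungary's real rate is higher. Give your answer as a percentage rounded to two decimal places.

-6.62%

The Czech Republic: (1 + 0.0436)/(1 + 0.0496) − 1 = -0.5716%
Hungary: (1 + 0.1252)/(1 + 0.0610) − 1 = 6.0509%
Differential = -0.5716% − 6.0509% = -6.6225% → -6.62%.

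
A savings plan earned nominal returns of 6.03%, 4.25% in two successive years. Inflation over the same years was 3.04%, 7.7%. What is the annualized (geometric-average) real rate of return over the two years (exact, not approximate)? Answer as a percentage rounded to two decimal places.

Nominal growth factor = 1.0603 × 1.0425 = 1.10536275
Price-level growth factor = 1.0304 × 1.0770 = 1.10974080
Real growth factor = 1.10536275 / 1.10974080 = 0.99605489
Annualized real rate = 0.99605489^(1/2) − 1 = -0.1975% → -0.20%.

-0.20%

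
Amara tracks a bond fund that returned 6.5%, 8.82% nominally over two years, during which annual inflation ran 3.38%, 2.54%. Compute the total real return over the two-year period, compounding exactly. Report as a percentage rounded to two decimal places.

9.33%

Compound the nominal returns: 1.0650 × 1.0882 = 1.158933.
Compound inflation: 1.0338 × 1.0254 = 1.060059.
Deflate: 1.158933 / 1.060059 = 1.093273.
Total real return = 1.093273 − 1 → 9.33%.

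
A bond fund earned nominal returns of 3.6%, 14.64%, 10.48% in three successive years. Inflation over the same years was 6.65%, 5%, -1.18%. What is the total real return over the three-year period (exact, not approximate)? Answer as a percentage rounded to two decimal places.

18.57%

Compound the nominal returns: 1.0360 × 1.1464 × 1.1048 = 1.312138.
Compound inflation: 1.0665 × 1.0500 × 0.9882 = 1.106611.
Deflate: 1.312138 / 1.106611 = 1.185727.
Total real return = 1.185727 − 1 → 18.57%.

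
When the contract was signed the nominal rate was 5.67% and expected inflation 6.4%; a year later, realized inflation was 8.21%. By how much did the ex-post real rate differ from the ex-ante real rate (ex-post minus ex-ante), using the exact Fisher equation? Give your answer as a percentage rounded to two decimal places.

Ex-ante: (1 + 0.0567)/(1 + 0.0640) − 1 = -0.6861%
Ex-post: (1 + 0.0567)/(1 + 0.0821) − 1 = -2.3473%
Difference (ex-post − ex-ante) = -1.6612% → -1.66%.

-1.66%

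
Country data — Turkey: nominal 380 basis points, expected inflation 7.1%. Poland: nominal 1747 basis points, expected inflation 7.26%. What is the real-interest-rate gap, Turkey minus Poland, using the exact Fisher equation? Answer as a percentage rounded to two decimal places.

-12.60%

Turkey: (1 + 0.0380)/(1 + 0.0710) − 1 = -3.0812%
Poland: (1 + 0.1747)/(1 + 0.0726) − 1 = 9.5189%
Differential = -3.0812% − 9.5189% = -12.6002% → -12.60%.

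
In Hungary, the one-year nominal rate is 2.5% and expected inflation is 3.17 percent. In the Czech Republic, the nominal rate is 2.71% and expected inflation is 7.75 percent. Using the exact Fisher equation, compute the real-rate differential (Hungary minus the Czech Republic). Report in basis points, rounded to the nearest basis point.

403 basis points

Hungary: (1 + 0.0250)/(1 + 0.0317) − 1 = -0.6494%
The Czech Republic: (1 + 0.0271)/(1 + 0.0775) − 1 = -4.6775%
Differential = -0.6494% − (-4.6775%) = 4.0281% → 403 basis points.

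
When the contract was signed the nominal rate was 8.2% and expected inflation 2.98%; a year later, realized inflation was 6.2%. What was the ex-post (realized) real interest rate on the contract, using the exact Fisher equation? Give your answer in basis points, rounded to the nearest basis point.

188 basis points

Ex-post: (1 + 0.0820)/(1 + 0.0620) − 1 = 1.8832%
So the realized real rate is 188 basis points.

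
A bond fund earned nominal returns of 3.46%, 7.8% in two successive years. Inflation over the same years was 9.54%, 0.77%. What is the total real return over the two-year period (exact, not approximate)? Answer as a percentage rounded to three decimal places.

1.039%

Compound the nominal returns: 1.0346 × 1.0780 = 1.115299.
Compound inflation: 1.0954 × 1.0077 = 1.103835.
Deflate: 1.115299 / 1.103835 = 1.010386.
Total real return = 1.010386 − 1 → 1.039%.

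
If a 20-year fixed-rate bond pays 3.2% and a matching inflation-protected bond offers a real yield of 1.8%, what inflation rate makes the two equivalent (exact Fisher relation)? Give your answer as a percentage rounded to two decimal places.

1.38%

(1 + π) = (1 + i)/(1 + r) = 1.03200 / 1.01800 = 1.013752
Break-even inflation = 1.013752 − 1 → 1.38%.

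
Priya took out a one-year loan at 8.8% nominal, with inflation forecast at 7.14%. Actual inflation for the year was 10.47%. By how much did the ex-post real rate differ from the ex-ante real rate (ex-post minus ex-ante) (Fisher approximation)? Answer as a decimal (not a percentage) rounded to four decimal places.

-0.0333

Ex-ante: 8.8% − 7.14% = 1.660%
Ex-post: 8.8% − 10.47% = -1.670%
Difference (ex-post − ex-ante) = -3.3300% → -0.0333.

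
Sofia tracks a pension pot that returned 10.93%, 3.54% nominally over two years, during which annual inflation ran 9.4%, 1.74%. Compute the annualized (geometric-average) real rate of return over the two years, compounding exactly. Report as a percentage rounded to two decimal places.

1.58%

Compound the nominal returns: 1.1093 × 1.0354 = 1.14856922.
Compound inflation: 1.0940 × 1.0174 = 1.11303560.
Deflate: 1.14856922 / 1.11303560 = 1.03192496.
Annualized real rate = 1.03192496^(1/2) − 1 = 1.5837% → 1.58%.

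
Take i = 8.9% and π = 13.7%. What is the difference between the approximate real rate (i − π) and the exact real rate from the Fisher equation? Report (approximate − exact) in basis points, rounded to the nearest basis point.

-58 basis points

Approximate: r ≈ 8.900% − 13.700% = -4.8000%
Exact: (1 + 0.0890)/(1 + 0.1370) − 1 = -4.2216%
Error = -4.8000% − (-4.2216%) = -0.5784% → -58 basis points.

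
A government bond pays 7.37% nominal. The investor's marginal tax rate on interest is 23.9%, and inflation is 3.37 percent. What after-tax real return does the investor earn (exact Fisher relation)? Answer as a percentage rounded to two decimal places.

After-tax nominal return = 7.37% × (1 − 0.239) = 5.60857%.
1 + r = 1.0560857 / 1.03370 = 1.021656
After-tax real rate = 1.021656 − 1 → 2.17%.

2.17%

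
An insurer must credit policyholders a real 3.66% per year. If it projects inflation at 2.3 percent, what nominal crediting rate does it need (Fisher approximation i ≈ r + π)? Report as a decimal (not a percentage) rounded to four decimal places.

0.0596

i ≈ r + π = 3.66% + 2.3% = 0.0596.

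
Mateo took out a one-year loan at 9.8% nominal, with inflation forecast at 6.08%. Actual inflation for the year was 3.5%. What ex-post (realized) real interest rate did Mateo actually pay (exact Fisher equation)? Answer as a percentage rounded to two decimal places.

6.09%

Ex-post: (1 + 0.0980)/(1 + 0.0350) − 1 = 6.0870%
So the realized real rate is 6.09%.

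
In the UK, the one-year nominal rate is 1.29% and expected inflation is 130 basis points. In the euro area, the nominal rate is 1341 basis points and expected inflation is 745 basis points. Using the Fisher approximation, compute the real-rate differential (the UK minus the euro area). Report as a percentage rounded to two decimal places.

The UK: 1.29% − 1.3% = -0.010%
The euro area: 13.41% − 7.45% = 5.960%
Differential = -5.970% → -5.97%.

-5.97%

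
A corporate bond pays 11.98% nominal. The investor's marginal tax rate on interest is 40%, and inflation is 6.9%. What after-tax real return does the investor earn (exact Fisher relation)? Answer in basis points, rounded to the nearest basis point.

After-tax nominal return = 11.98% × (1 − 0.4) = 7.1880%.
1 + r = 1.07188 / 1.06900 = 1.002694
After-tax real rate = 1.002694 − 1 → 27 basis points.

27 basis points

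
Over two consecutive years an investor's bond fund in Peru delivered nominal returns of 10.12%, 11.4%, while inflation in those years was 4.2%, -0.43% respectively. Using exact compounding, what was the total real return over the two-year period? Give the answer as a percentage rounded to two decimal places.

Compound the nominal returns: 1.1012 × 1.1140 = 1.226737.
Compound inflation: 1.0420 × 0.9957 = 1.037519.
Deflate: 1.226737 / 1.037519 = 1.182375.
Total real return = 1.182375 − 1 → 18.24%.

18.24%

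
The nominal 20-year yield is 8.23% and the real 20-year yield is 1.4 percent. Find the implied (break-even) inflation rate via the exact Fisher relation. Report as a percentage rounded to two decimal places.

6.74%

(1 + π) = (1 + i)/(1 + r) = 1.08230 / 1.01400 = 1.067357
Break-even inflation = 1.067357 − 1 → 6.74%.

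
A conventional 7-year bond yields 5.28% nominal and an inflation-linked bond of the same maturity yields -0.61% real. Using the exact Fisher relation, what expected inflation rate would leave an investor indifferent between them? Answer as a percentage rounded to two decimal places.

5.93%

(1 + π) = (1 + i)/(1 + r) = 1.05280 / 0.99390 = 1.059261
Break-even inflation = 1.059261 − 1 → 5.93%.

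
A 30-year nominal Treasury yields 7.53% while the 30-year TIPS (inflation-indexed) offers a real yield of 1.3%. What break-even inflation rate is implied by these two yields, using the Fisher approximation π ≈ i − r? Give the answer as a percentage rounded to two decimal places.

π ≈ i − r = 7.53% − 1.3% → 6.23%.

6.23%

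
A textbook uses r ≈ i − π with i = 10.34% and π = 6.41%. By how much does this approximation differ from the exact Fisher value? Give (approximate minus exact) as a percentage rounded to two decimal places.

Approximate: r ≈ 10.340% − 6.410% = 3.9300%
Exact: (1 + 0.1034)/(1 + 0.0641) − 1 = 3.6933%
Error = 3.9300% − 3.6933% = 0.2367% → 0.24%.

0.24%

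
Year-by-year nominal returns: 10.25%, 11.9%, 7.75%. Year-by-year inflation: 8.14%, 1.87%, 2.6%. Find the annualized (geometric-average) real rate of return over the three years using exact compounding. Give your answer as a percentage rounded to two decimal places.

Nominal growth factor = 1.1025 × 1.1190 × 1.0775 = 1.32930906
Price-level growth factor = 1.0814 × 1.0187 × 1.0260 = 1.13026436
Real growth factor = 1.32930906 / 1.13026436 = 1.17610455
Annualized real rate = 1.17610455^(1/3) − 1 = 5.5558% → 5.56%.

5.56%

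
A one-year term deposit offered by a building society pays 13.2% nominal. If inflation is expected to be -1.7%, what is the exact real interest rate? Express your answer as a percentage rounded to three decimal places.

By the Fisher identity, 1 + r = (1 + i)/(1 + π).
1 + r = 1.13200 / 0.98300 = 1.151577
r = 1.151577 − 1 = 15.1577%, i.e. 15.158%.

15.158%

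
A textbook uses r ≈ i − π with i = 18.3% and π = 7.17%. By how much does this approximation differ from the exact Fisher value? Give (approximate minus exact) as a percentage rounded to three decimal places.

0.745%

Approximate: r ≈ 18.300% − 7.170% = 11.1300%
Exact: (1 + 0.1830)/(1 + 0.0717) − 1 = 10.3854%
Error = 11.1300% − 10.3854% = 0.7446% → 0.745%.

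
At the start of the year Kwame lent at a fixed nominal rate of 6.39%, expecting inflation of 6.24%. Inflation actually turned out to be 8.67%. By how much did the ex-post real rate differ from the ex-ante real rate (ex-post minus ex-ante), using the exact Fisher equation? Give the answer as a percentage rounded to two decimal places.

Ex-ante: (1 + 0.0639)/(1 + 0.0624) − 1 = 0.1412%
Ex-post: (1 + 0.0639)/(1 + 0.0867) − 1 = -2.0981%
Difference (ex-post − ex-ante) = -2.2393% → -2.24%.

-2.24%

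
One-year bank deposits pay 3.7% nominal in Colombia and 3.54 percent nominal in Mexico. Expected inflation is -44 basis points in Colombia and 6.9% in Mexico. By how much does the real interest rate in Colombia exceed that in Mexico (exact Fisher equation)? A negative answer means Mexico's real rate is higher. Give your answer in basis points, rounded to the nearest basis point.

Colombia: (1 + 0.0370)/(1 − 0.0044) − 1 = 4.1583%
Mexico: (1 + 0.0354)/(1 + 0.0690) − 1 = -3.1431%
Differential = 4.1583% − (-3.1431%) = 7.3014% → 730 basis points.

730 basis points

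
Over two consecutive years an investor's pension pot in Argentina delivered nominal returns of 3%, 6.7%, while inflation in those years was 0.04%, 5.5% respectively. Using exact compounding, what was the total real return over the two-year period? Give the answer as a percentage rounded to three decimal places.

4.130%

Nominal growth factor = 1.0300 × 1.0670 = 1.099010
Price-level growth factor = 1.0004 × 1.0550 = 1.055422
Real growth factor = 1.099010 / 1.055422 = 1.041299
Total real return = 1.041299 − 1 → 4.130%.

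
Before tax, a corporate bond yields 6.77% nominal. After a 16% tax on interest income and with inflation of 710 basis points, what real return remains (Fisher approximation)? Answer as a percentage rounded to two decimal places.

-1.41%

After-tax nominal return = 6.77% × (1 − 0.16) = 5.6868%.
r ≈ 5.6868% − 7.1% → -1.41%.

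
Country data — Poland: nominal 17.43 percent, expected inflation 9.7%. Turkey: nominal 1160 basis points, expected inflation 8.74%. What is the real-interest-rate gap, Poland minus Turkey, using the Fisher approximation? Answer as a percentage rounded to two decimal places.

Poland: 17.43% − 9.7% = 7.730%
Turkey: 11.6% − 8.74% = 2.860%
Differential = 4.870% → 4.87%.

4.87%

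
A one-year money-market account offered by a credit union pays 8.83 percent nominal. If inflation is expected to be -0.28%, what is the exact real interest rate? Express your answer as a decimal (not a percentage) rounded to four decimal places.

By the Fisher equation, 1 + r = (1 + i)/(1 + π).
1 + r = 1.08830 / 0.99720 = 1.091356
r = 1.091356 − 1 = 9.1356%, i.e. 0.0914.

0.0914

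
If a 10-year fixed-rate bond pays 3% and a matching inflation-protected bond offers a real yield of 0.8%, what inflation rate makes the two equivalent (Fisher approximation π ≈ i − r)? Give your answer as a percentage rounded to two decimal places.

2.20%

π ≈ i − r = 3% − 0.8% → 2.20%.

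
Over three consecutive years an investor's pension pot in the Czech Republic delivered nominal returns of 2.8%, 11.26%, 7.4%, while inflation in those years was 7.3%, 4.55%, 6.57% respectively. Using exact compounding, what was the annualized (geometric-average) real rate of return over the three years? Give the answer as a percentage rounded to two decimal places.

Compound the nominal returns: 1.0280 × 1.1126 × 1.0740 = 1.22839051.
Compound inflation: 1.0730 × 1.0455 × 1.0657 = 1.19552517.
Deflate: 1.22839051 / 1.19552517 = 1.02749029.
Annualized real rate = 1.02749029^(1/3) − 1 = 0.9081% → 0.91%.

0.91%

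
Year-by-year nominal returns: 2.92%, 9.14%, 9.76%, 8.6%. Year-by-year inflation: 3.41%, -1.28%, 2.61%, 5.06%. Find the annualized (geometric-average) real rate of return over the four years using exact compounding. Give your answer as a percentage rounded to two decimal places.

5.02%

Nominal growth factor = 1.0292 × 1.0914 × 1.0976 × 1.0860 = 1.33892932
Price-level growth factor = 1.0341 × 0.9872 × 1.0261 × 1.0506 = 1.10051197
Real growth factor = 1.33892932 / 1.10051197 = 1.21664222
Annualized real rate = 1.21664222^(1/4) − 1 = 5.0245% → 5.02%.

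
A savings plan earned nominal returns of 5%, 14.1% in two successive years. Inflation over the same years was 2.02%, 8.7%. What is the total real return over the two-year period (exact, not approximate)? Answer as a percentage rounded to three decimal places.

Compound the nominal returns: 1.0500 × 1.1410 = 1.198050.
Compound inflation: 1.0202 × 1.0870 = 1.108957.
Deflate: 1.198050 / 1.108957 = 1.080339.
Total real return = 1.080339 − 1 → 8.034%.

8.034%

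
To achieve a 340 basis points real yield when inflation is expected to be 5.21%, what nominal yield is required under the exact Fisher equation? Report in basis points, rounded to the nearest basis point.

879 basis points

(1 + i) = (1 + r)(1 + π) = 1.03400 × 1.05210 = 1.0878714
i = 1.0878714 − 1, so the required nominal rate is 879 basis points.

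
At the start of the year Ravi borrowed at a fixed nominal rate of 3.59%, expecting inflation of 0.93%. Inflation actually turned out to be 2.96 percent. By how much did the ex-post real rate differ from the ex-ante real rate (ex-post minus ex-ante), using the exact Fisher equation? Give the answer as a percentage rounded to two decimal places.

Ex-ante: (1 + 0.0359)/(1 + 0.0093) − 1 = 2.6355%
Ex-post: (1 + 0.0359)/(1 + 0.0296) − 1 = 0.6119%
Difference (ex-post − ex-ante) = -2.0236% → -2.02%.

-2.02%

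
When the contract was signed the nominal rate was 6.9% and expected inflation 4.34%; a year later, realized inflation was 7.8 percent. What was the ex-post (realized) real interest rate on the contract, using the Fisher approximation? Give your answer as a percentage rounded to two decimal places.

-0.90%

Ex-post: 6.9% − 7.8% = -0.900%
So the realized real rate is -0.90%.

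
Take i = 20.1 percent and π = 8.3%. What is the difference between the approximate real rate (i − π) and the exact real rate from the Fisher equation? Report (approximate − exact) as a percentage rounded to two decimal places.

Approximate: r ≈ 20.100% − 8.300% = 11.8000%
Exact: (1 + 0.2010)/(1 + 0.0830) − 1 = 10.8957%
Error = 11.8000% − 10.8957% = 0.9043% → 0.90%.

0.90%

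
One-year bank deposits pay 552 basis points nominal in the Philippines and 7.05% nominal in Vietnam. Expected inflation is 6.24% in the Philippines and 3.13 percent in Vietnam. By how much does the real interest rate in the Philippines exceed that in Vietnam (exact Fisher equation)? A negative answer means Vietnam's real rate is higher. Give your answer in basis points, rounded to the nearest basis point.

-448 basis points

The Philippines: (1 + 0.0552)/(1 + 0.0624) − 1 = -0.6777%
Vietnam: (1 + 0.0705)/(1 + 0.0313) − 1 = 3.8010%
Differential = -0.6777% − 3.8010% = -4.4787% → -448 basis points.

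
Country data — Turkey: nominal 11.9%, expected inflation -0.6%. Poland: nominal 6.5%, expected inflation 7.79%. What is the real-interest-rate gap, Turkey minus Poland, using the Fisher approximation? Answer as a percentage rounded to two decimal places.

Turkey: 11.9% − (-0.6%) = 12.500%
Poland: 6.5% − 7.79% = -1.290%
Differential = 13.790% → 13.79%.

13.79%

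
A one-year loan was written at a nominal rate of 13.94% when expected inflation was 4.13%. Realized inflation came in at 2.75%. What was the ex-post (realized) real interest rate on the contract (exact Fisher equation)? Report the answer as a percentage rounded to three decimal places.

10.891%

Ex-post: (1 + 0.1394)/(1 + 0.0275) − 1 = 10.89051%
So the realized real rate is 10.891%.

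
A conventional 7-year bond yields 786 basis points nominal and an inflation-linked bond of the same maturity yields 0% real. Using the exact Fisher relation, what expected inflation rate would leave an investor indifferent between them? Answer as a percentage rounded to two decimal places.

(1 + π) = (1 + i)/(1 + r) = 1.07860 / 1.00000 = 1.078600
Break-even inflation = 1.078600 − 1 → 7.86%.

7.86%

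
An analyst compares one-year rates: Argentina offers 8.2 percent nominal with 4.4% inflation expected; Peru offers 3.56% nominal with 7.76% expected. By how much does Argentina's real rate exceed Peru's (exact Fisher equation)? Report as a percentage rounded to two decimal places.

Argentina: (1 + 0.0820)/(1 + 0.0440) − 1 = 3.6398%
Peru: (1 + 0.0356)/(1 + 0.0776) − 1 = -3.8976%
Differential = 3.6398% − (-3.8976%) = 7.5374% → 7.54%.

7.54%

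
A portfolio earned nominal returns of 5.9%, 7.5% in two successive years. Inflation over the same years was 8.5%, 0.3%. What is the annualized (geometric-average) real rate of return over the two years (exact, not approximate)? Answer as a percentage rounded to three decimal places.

Compound the nominal returns: 1.0590 × 1.0750 = 1.13842500.
Compound inflation: 1.0850 × 1.0030 = 1.08825500.
Deflate: 1.13842500 / 1.08825500 = 1.04610133.
Annualized real rate = 1.04610133^(1/2) − 1 = 2.2791% → 2.279%.

2.279%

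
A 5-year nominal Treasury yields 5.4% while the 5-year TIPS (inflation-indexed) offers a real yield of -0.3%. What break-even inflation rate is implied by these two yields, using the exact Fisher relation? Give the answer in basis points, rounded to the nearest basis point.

(1 + π) = (1 + i)/(1 + r) = 1.05400 / 0.99700 = 1.057172
Break-even inflation = 1.057172 − 1 → 572 basis points.

572 basis points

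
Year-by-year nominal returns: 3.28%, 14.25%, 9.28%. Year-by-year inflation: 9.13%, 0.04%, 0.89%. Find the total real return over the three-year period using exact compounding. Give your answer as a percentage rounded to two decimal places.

17.07%

Compound the nominal returns: 1.0328 × 1.1425 × 1.0928 = 1.289476.
Compound inflation: 1.0913 × 1.0004 × 1.0089 = 1.101453.
Deflate: 1.289476 / 1.101453 = 1.170704.
Total real return = 1.170704 − 1 → 17.07%.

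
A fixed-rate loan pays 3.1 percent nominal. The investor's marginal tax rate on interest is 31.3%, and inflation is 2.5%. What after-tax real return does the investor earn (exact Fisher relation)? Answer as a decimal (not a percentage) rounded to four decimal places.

After-tax nominal return = 3.1% × (1 − 0.313) = 2.1297%.
1 + r = 1.021297 / 1.02500 = 0.996387
After-tax real rate = 0.996387 − 1 → -0.0036.

-0.0036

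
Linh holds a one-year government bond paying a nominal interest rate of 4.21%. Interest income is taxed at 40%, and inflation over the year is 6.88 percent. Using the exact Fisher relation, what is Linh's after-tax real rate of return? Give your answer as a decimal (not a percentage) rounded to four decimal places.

-0.0407

After-tax nominal return = 4.21% × (1 − 0.4) = 2.5260%.
1 + r = 1.02526 / 1.06880 = 0.959263
After-tax real rate = 0.959263 − 1 → -0.0407.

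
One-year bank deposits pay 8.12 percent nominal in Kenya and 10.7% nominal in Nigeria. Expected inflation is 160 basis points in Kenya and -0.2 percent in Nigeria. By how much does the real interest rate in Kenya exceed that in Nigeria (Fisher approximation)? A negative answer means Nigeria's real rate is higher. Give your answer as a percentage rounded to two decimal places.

-4.38%

Kenya: 8.12% − 1.6% = 6.520%
Nigeria: 10.7% − (-0.2%) = 10.900%
Differential = -4.380% → -4.38%.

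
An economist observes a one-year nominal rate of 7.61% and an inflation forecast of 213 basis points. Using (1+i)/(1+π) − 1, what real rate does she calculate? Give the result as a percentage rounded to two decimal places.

5.37%

1 + r = 1.07610 / 1.02130 = 1.053657
r = 1.053657 − 1 = 5.3657%, i.e. 5.37%.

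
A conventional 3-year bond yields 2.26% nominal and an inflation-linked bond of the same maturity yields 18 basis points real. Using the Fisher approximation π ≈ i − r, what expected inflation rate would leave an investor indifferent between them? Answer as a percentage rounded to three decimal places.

π ≈ i − r = 2.26% − 0.18% → 2.080%.

2.080%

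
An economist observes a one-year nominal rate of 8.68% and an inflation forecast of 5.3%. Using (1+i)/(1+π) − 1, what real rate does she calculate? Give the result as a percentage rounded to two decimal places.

By the Fisher identity, 1 + r = (1 + i)/(1 + π).
1 + r = 1.08680 / 1.05300 = 1.032099
r = 1.032099 − 1 = 3.2099%, i.e. 3.21%.

3.21%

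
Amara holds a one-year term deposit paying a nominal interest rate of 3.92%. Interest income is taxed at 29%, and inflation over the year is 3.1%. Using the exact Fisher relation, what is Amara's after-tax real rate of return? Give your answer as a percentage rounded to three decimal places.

After-tax nominal return = 3.92% × (1 − 0.29) = 2.7832%.
1 + r = 1.027832 / 1.03100 = 0.996927
After-tax real rate = 0.996927 − 1 → -0.307%.

-0.307%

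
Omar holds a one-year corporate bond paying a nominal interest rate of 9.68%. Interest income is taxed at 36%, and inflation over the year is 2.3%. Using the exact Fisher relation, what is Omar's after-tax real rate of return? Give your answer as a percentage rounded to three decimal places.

After-tax nominal return = 9.68% × (1 − 0.36) = 6.1952%.
1 + r = 1.061952 / 1.02300 = 1.038076
After-tax real rate = 1.038076 − 1 → 3.808%.

3.808%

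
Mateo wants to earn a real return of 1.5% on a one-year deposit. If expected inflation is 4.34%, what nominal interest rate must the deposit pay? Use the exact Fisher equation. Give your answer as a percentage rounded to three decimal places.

5.905%

(1 + i) = (1 + r)(1 + π) = 1.01500 × 1.04340 = 1.059051
i = 1.059051 − 1, so the required nominal rate is 5.905%.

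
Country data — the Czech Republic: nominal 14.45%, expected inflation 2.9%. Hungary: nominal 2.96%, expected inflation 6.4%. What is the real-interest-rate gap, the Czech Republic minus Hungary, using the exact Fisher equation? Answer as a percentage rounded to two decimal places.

The Czech Republic: (1 + 0.1445)/(1 + 0.0290) − 1 = 11.2245%
Hungary: (1 + 0.0296)/(1 + 0.0640) − 1 = -3.2331%
Differential = 11.2245% − (-3.2331%) = 14.4576% → 14.46%.

14.46%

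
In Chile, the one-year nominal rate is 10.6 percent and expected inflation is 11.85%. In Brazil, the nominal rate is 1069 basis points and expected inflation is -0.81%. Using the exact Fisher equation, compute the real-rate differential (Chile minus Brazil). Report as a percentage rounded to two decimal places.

Chile: (1 + 0.1060)/(1 + 0.1185) − 1 = -1.1176%
Brazil: (1 + 0.1069)/(1 − 0.0081) − 1 = 11.5939%
Differential = -1.1176% − 11.5939% = -12.7115% → -12.71%.

-12.71%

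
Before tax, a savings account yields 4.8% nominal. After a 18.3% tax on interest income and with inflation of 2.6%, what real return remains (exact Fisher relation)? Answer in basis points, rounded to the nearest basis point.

After-tax nominal return = 4.8% × (1 − 0.183) = 3.9216%.
1 + r = 1.039216 / 1.02600 = 1.012881
After-tax real rate = 1.012881 − 1 → 129 basis points.

129 basis points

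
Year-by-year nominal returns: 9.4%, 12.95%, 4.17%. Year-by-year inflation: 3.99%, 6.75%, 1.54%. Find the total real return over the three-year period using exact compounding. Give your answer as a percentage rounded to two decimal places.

Compound the nominal returns: 1.0940 × 1.1295 × 1.0417 = 1.287201.
Compound inflation: 1.0399 × 1.0675 × 1.0154 = 1.127189.
Deflate: 1.287201 / 1.127189 = 1.141957.
Total real return = 1.141957 − 1 → 14.20%.

14.20%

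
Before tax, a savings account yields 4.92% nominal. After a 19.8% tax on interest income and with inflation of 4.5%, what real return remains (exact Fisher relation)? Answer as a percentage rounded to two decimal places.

After-tax nominal return = 4.92% × (1 − 0.198) = 3.94584%.
1 + r = 1.0394584 / 1.04500 = 0.994697
After-tax real rate = 0.994697 − 1 → -0.53%.

-0.53%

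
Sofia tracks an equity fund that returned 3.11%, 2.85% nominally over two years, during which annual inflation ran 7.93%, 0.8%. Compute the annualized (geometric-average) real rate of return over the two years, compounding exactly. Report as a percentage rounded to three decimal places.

Nominal growth factor = 1.0311 × 1.0285 = 1.060486350
Price-level growth factor = 1.0793 × 1.0080 = 1.087934400
Real growth factor = 1.060486350 / 1.087934400 = 0.974770492
Annualized real rate = 0.974770492^(1/2) − 1 = -1.26953% → -1.270%.

-1.270%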